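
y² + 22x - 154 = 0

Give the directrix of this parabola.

Only y is squared. Complete the square in y: y² = -22(x - 7).
Vertex (7, 0); 4p = -22 so p = -11/2. Opens left.
Directrix is the vertical line x = h − p = 7 − (-11/2) = 25/2.

x = 25/2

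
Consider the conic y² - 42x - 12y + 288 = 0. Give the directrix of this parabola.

x = -9/2

Only y is squared. Complete the square in y: (y - 6)² = 42(x - 6).
Vertex (6, 6); 4p = 42 so p = 21/2. Opens right.
Directrix is the vertical line x = h − p = 6 − (21/2) = -9/2.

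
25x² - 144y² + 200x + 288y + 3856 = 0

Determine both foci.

25(x² + 8x) -144(y² - 2y) = -3856
Complete the square: 25(x + 4)² -144(y - 1)² = -3856 + 400 - 144 = -3600
Divide through by -3600 to get (y - 1)²/25 - (x + 4)²/144 = 1.
Hyperbola, center (-4, 1), transverse axis vertical; a² = 25, b² = 144.
c² = a² + b² = 25 + 144 = 169, so c = 13.
Foci lie on the vertical axis through the center: (h, k ± c).

(-4, -12) and (-4, 14)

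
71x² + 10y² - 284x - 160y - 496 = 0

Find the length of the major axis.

71(x² - 4x) + 10(y² - 16y) = 496
Complete the square: 71(x - 2)² + 10(y - 8)² = 496 + 284 + 640 = 1420
Dividing both sides by 1420: (x - 2)²/20 + (y - 8)²/142 = 1
Ellipse, center (2, 8), major axis vertical; a² = 142, b² = 20.
a² = 142 so a = √142; the major axis has length 2a = 2√142.

2√142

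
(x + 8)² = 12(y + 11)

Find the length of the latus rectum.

12

Vertex (-8, -11); 4p = 12 so p = 3. Opens up.
Latus rectum length = |4p| = 12.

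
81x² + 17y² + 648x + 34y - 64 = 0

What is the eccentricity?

Group the x- and y-terms: 81(x² + 8x) + 17(y² + 2y) = 64
Complete the square: 81(x + 4)² + 17(y + 1)² = 64 + 1296 + 17 = 1377
Divide through by 1377 to get (x + 4)²/17 + (y + 1)²/81 = 1.
Ellipse, center (-4, -1), major axis vertical; a² = 81, b² = 17.
c² = a² - b² = 64, so c = 8.
e = c/a = 8/9.

e = 8/9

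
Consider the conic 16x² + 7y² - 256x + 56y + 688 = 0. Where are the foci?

16(x² - 16x) + 7(y² + 8y) = -688
Complete the square in x and y: 16(x - 8)² + 7(y + 4)² = -688 + 1024 + 112 = 448
Divide by 448: (x - 8)²/28 + (y + 4)²/64 = 1
Ellipse, center (8, -4), major axis vertical; a² = 64, b² = 28.
c² = a² - b² = 64 - 28 = 36, so c = 6.
Foci lie on the vertical axis through the center: (h, k ± c).

(8, -10) and (8, 2)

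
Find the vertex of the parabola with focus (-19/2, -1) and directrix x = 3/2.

(-4, -1)

The vertex is the midpoint between the focus and the directrix along the axis of symmetry.
Axis is horizontal (directrix is vertical). Vertex x-coordinate = (-19/2 + 3/2)/2 = -4; y-coordinate = -1.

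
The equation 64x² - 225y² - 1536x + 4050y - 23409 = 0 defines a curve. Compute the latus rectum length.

Group: 64(x² - 24x) -225(y² - 18y) = 23409
64(x - 12)² -225(y - 9)² = 23409 + 9216 - 18225 = 14400
Divide by 14400: (x - 12)²/225 - (y - 9)²/64 = 1
Hyperbola, center (12, 9), transverse axis horizontal; a² = 225, b² = 64.
Latus rectum length = 2b²/a = 2·64/15 = 128/15.

128/15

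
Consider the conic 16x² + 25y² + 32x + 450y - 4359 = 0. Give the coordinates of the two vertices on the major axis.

Rearranging, 16(x² + 2x) + 25(y² + 18y) = 4359.
16(x + 1)² + 25(y + 9)² = 4359 + 16 + 2025 = 6400
Dividing both sides by 6400: (x + 1)²/400 + (y + 9)²/256 = 1
Ellipse, center (-1, -9), major axis horizontal; a² = 400, b² = 256.
a = 20. Vertices at (h ± a, k).

(-21, -9) and (19, -9)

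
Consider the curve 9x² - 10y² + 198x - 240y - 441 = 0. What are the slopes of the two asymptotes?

Collect terms: 9(x² + 22x) -10(y² + 24y) = 441
Complete the square: 9(x + 11)² -10(y + 12)² = 441 + 1089 - 1440 = 90
Dividing both sides by 90: (x + 11)²/10 - (y + 12)²/9 = 1
Hyperbola, center (-11, -12), transverse axis horizontal; a² = 10, b² = 9.
For a horizontal hyperbola the asymptotes have slope ±b/a.
Here that is ±3/√10 = ±3√10/10.

3√10/10 and -3√10/10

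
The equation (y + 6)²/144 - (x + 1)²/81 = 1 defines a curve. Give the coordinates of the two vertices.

(-1, -18) and (-1, 6)

Center (-1, -6). The positive term is the y-term, so the transverse axis is vertical; a² = 144, b² = 81.
a = 12. Vertices at (h, k ± a).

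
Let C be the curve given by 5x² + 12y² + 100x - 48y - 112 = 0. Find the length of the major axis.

4√33

Rearranging, 5(x² + 20x) + 12(y² - 4y) = 112.
Complete the square: 5(x + 10)² + 12(y - 2)² = 112 + 500 + 48 = 660
Divide by 660: (x + 10)²/132 + (y - 2)²/55 = 1
Ellipse, center (-10, 2), major axis horizontal; a² = 132, b² = 55.
a² = 132 so a = 2√33; the major axis has length 2a = 4√33.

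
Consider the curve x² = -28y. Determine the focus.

Vertex (0, 0); 4p = -28 so p = -7. Opens down.
Focus is p units from the vertex along the axis: (h, k + p).

(0, -7)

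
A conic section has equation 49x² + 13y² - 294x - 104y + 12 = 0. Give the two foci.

Group: 49(x² - 6x) + 13(y² - 8y) = -12
49(x - 3)² + 13(y - 4)² = -12 + 441 + 208 = 637
Divide by 637: (x - 3)²/13 + (y - 4)²/49 = 1
Ellipse, center (3, 4), major axis vertical; a² = 49, b² = 13.
c² = a² - b² = 49 - 13 = 36, so c = 6.
Foci lie on the vertical axis through the center: (h, k ± c).

(3, -2) and (3, 10)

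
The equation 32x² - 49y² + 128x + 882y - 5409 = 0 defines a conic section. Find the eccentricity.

Collect terms: 32(x² + 4x) -49(y² - 18y) = 5409
Complete the square in x and y: 32(x + 2)² -49(y - 9)² = 5409 + 128 - 3969 = 1568
Divide through by 1568 to get (x + 2)²/49 - (y - 9)²/32 = 1.
Hyperbola, center (-2, 9), transverse axis horizontal; a² = 49, b² = 32.
c² = a² + b² = 81, so c = 9.
e = c/a = 9/7.

e = 9/7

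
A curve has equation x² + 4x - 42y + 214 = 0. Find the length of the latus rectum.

Only x is squared. Complete the square in x: (x + 2)² = 42(y - 5).
Vertex (-2, 5); 4p = 42 so p = 21/2. Opens up.
Latus rectum length = |4p| = 42.

42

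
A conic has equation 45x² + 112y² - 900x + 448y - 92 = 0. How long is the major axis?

8√7

45(x² - 20x) + 112(y² + 4y) = 92
45(x - 10)² + 112(y + 2)² = 92 + 4500 + 448 = 5040
Dividing both sides by 5040: (x - 10)²/112 + (y + 2)²/45 = 1
Ellipse, center (10, -2), major axis horizontal; a² = 112, b² = 45.
a² = 112 so a = 4√7; the major axis has length 2a = 8√7.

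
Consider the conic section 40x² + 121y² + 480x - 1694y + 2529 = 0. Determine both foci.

(-15, 7) and (3, 7)

Group the x- and y-terms: 40(x² + 12x) + 121(y² - 14y) = -2529
Completing the square gives 40(x + 6)² + 121(y - 7)² = -2529 + 1440 + 5929 = 4840.
Divide by 4840: (x + 6)²/121 + (y - 7)²/40 = 1
Ellipse, center (-6, 7), major axis horizontal; a² = 121, b² = 40.
c² = a² - b² = 121 - 40 = 81, so c = 9.
Foci lie on the horizontal axis through the center: (h ± c, k).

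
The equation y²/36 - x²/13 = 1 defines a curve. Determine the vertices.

(0, -6) and (0, 6)

Center (0, 0). The positive term is the y-term, so the transverse axis is vertical; a² = 36, b² = 13.
a = 6. Vertices at (h, k ± a).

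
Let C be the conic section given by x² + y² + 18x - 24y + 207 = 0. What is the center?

(-9, 12)

Group the x- and y-terms: (x² + 18x) + (y² - 24y) = -207
Completing the square gives (x + 9)² + (y - 12)² = -207 + 81 + 144 = 18.
So (x + 9)² + (y - 12)² = 18.
Circle centered at (-9, 12) with r² = 18.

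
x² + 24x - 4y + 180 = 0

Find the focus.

(-12, 10)

Only x is squared. Complete the square in x: (x + 12)² = 4(y - 9).
Vertex (-12, 9); 4p = 4 so p = 1. Opens up.
Focus is p units from the vertex along the axis: (h, k + p).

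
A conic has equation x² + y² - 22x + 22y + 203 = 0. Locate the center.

(11, -11)

Group: (x² - 22x) + (y² + 22y) = -203
Complete the square in x and y: (x - 11)² + (y + 11)² = -203 + 121 + 121 = 39
So (x - 11)² + (y + 11)² = 39.
Circle centered at (11, -11) with r² = 39.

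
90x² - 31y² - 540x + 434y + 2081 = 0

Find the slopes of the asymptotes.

3√310/31 and -3√310/31

90(x² - 6x) -31(y² - 14y) = -2081
Complete the square in x and y: 90(x - 3)² -31(y - 7)² = -2081 + 810 - 1519 = -2790
Dividing both sides by -2790: (y - 7)²/90 - (x - 3)²/31 = 1
Hyperbola, center (3, 7), transverse axis vertical; a² = 90, b² = 31.
For a vertical hyperbola the asymptotes have slope ±a/b.
Here that is ±3√10/√31 = ±3√310/31.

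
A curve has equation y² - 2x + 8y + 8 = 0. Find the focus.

Only y is squared. Complete the square in y: (y + 4)² = 2(x + 4).
Vertex (-4, -4); 4p = 2 so p = 1/2. Opens right.
Focus is p units from the vertex along the axis: (h + p, k).

(-7/2, -4)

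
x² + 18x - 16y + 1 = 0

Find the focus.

(-9, -1)

Only x is squared. Complete the square in x: (x + 9)² = 16(y + 5).
Vertex (-9, -5); 4p = 16 so p = 4. Opens up.
Focus is p units from the vertex along the axis: (h, k + p).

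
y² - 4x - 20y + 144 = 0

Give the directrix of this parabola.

Only y is squared. Complete the square in y: (y - 10)² = 4(x - 11).
Vertex (11, 10); 4p = 4 so p = 1. Opens right.
Directrix is the vertical line x = h − p = 11 − (1) = 10.

x = 10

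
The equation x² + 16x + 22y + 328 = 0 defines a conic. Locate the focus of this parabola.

(-8, -35/2)

Only x is squared. Complete the square in x: (x + 8)² = -22(y + 12).
Vertex (-8, -12); 4p = -22 so p = -11/2. Opens down.
Focus is p units from the vertex along the axis: (h, k + p).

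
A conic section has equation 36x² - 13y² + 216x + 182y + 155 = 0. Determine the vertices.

(-3, 1) and (-3, 13)

Rearranging, 36(x² + 6x) -13(y² - 14y) = -155.
Completing the square gives 36(x + 3)² -13(y - 7)² = -155 + 324 - 637 = -468.
Divide through by -468 to get (y - 7)²/36 - (x + 3)²/13 = 1.
Hyperbola, center (-3, 7), transverse axis vertical; a² = 36, b² = 13.
a = 6. Vertices at (h, k ± a).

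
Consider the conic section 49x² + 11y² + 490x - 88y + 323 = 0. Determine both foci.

(-5, 4 - 2√19) and (-5, 4 + 2√19)

Group: 49(x² + 10x) + 11(y² - 8y) = -323
49(x + 5)² + 11(y - 4)² = -323 + 1225 + 176 = 1078
Divide through by 1078 to get (x + 5)²/22 + (y - 4)²/98 = 1.
Ellipse, center (-5, 4), major axis vertical; a² = 98, b² = 22.
c² = a² - b² = 98 - 22 = 76, so c = 2√19.
Foci lie on the vertical axis through the center: (h, k ± c).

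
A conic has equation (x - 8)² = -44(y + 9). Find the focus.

(8, -20)

Vertex (8, -9); 4p = -44 so p = -11. Opens down.
Focus is p units from the vertex along the axis: (h, k + p).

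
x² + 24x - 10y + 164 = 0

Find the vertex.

Only x is squared. Complete the square in x: (x + 12)² = 10(y - 2).
Vertex (-12, 2); 4p = 10 so p = 5/2. Opens up.

(-12, 2)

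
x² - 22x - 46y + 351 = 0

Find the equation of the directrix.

Only x is squared. Complete the square in x: (x - 11)² = 46(y - 5).
Vertex (11, 5); 4p = 46 so p = 23/2. Opens up.
Directrix is the horizontal line y = k − p = 5 − (23/2) = -13/2.

y = -13/2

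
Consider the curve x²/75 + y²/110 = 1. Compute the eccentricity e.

Center (0, 0). The larger denominator 110 sits under the y-term, so the major axis is vertical; a² = 110, b² = 75.
c² = a² - b² = 35, so c = √35.
e = c/a = √35/√110 = √154/22.

e = √154/22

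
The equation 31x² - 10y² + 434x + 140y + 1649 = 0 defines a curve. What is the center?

31(x² + 14x) -10(y² - 14y) = -1649
Completing the square gives 31(x + 7)² -10(y - 7)² = -1649 + 1519 - 490 = -620.
Divide through by -620 to get (y - 7)²/62 - (x + 7)²/20 = 1.
Hyperbola with center (-7, 7).

(-7, 7)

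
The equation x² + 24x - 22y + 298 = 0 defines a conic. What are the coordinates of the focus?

(-12, 25/2)

Only x is squared. Complete the square in x: (x + 12)² = 22(y - 7).
Vertex (-12, 7); 4p = 22 so p = 11/2. Opens up.
Focus is p units from the vertex along the axis: (h, k + p).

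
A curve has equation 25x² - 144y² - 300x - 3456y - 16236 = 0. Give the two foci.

Group: 25(x² - 12x) -144(y² + 24y) = 16236
Completing the square gives 25(x - 6)² -144(y + 12)² = 16236 + 900 - 20736 = -3600.
Divide through by -3600 to get (y + 12)²/25 - (x - 6)²/144 = 1.
Hyperbola, center (6, -12), transverse axis vertical; a² = 25, b² = 144.
c² = a² + b² = 25 + 144 = 169, so c = 13.
Foci lie on the vertical axis through the center: (h, k ± c).

(6, -25) and (6, 1)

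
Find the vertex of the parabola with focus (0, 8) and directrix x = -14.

(-7, 8)

The vertex is the midpoint between the focus and the directrix along the axis of symmetry.
Axis is horizontal (directrix is vertical). Vertex x-coordinate = (0 + (-14))/2 = -7; y-coordinate = 8.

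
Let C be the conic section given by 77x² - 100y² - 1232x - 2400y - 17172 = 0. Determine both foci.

(8 - √177, -12) and (8 + √177, -12)

Rearranging, 77(x² - 16x) -100(y² + 24y) = 17172.
77(x - 8)² -100(y + 12)² = 17172 + 4928 - 14400 = 7700
Divide by 7700: (x - 8)²/100 - (y + 12)²/77 = 1
Hyperbola, center (8, -12), transverse axis horizontal; a² = 100, b² = 77.
c² = a² + b² = 100 + 77 = 177, so c = √177.
Foci lie on the horizontal axis through the center: (h ± c, k).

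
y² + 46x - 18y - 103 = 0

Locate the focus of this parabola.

Only y is squared. Complete the square in y: (y - 9)² = -46(x - 4).
Vertex (4, 9); 4p = -46 so p = -23/2. Opens left.
Focus is p units from the vertex along the axis: (h + p, k).

(-15/2, 9)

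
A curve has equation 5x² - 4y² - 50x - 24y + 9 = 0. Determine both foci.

(-1, -3) and (11, -3)

5(x² - 10x) -4(y² + 6y) = -9
Complete the square: 5(x - 5)² -4(y + 3)² = -9 + 125 - 36 = 80
Divide through by 80 to get (x - 5)²/16 - (y + 3)²/20 = 1.
Hyperbola, center (5, -3), transverse axis horizontal; a² = 16, b² = 20.
c² = a² + b² = 16 + 20 = 36, so c = 6.
Foci lie on the horizontal axis through the center: (h ± c, k).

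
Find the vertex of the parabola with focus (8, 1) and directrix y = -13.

The vertex is the midpoint between the focus and the directrix along the axis of symmetry.
Axis is vertical (directrix is horizontal). Vertex y-coordinate = (1 + (-13))/2 = -6; x-coordinate = 8.

(8, -6)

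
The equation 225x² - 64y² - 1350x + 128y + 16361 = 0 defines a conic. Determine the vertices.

(3, -14) and (3, 16)

225(x² - 6x) -64(y² - 2y) = -16361
Completing the square gives 225(x - 3)² -64(y - 1)² = -16361 + 2025 - 64 = -14400.
Dividing both sides by -14400: (y - 1)²/225 - (x - 3)²/64 = 1
Hyperbola, center (3, 1), transverse axis vertical; a² = 225, b² = 64.
a = 15. Vertices at (h, k ± a).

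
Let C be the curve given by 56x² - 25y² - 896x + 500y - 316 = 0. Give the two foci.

Collect terms: 56(x² - 16x) -25(y² - 20y) = 316
Complete the square in x and y: 56(x - 8)² -25(y - 10)² = 316 + 3584 - 2500 = 1400
Divide through by 1400 to get (x - 8)²/25 - (y - 10)²/56 = 1.
Hyperbola, center (8, 10), transverse axis horizontal; a² = 25, b² = 56.
c² = a² + b² = 25 + 56 = 81, so c = 9.
Foci lie on the horizontal axis through the center: (h ± c, k).

(-1, 10) and (17, 10)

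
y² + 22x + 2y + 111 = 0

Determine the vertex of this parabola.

Only y is squared. Complete the square in y: (y + 1)² = -22(x + 5).
Vertex (-5, -1); 4p = -22 so p = -11/2. Opens left.

(-5, -1)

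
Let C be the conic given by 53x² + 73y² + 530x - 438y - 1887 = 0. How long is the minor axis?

Group the x- and y-terms: 53(x² + 10x) + 73(y² - 6y) = 1887
Complete the square in x and y: 53(x + 5)² + 73(y - 3)² = 1887 + 1325 + 657 = 3869
Divide through by 3869 to get (x + 5)²/73 + (y - 3)²/53 = 1.
Ellipse, center (-5, 3), major axis horizontal; a² = 73, b² = 53.
b² = 53 so b = √53; the minor axis has length 2b = 2√53.

2√53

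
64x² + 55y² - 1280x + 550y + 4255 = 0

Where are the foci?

(10, -8) and (10, -2)

Collect terms: 64(x² - 20x) + 55(y² + 10y) = -4255
64(x - 10)² + 55(y + 5)² = -4255 + 6400 + 1375 = 3520
Dividing both sides by 3520: (x - 10)²/55 + (y + 5)²/64 = 1
Ellipse, center (10, -5), major axis vertical; a² = 64, b² = 55.
c² = a² - b² = 64 - 55 = 9, so c = 3.
Foci lie on the vertical axis through the center: (h, k ± c).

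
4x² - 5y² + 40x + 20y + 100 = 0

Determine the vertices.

Group the x- and y-terms: 4(x² + 10x) -5(y² - 4y) = -100
4(x + 5)² -5(y - 2)² = -100 + 100 - 20 = -20
Divide by -20: (y - 2)²/4 - (x + 5)²/5 = 1
Hyperbola, center (-5, 2), transverse axis vertical; a² = 4, b² = 5.
a = 2. Vertices at (h, k ± a).

(-5, 0) and (-5, 4)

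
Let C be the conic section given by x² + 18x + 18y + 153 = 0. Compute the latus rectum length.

18

Only x is squared. Complete the square in x: (x + 9)² = -18(y + 4).
Vertex (-9, -4); 4p = -18 so p = -9/2. Opens down.
Latus rectum length = |4p| = 18.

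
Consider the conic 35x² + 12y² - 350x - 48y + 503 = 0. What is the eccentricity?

Rearranging, 35(x² - 10x) + 12(y² - 4y) = -503.
35(x - 5)² + 12(y - 2)² = -503 + 875 + 48 = 420
Dividing both sides by 420: (x - 5)²/12 + (y - 2)²/35 = 1
Ellipse, center (5, 2), major axis vertical; a² = 35, b² = 12.
c² = a² - b² = 23, so c = √23.
e = c/a = √23/√35 = √805/35.

e = √805/35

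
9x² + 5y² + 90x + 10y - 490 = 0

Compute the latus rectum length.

9(x² + 10x) + 5(y² + 2y) = 490
Completing the square gives 9(x + 5)² + 5(y + 1)² = 490 + 225 + 5 = 720.
Dividing both sides by 720: (x + 5)²/80 + (y + 1)²/144 = 1
Ellipse, center (-5, -1), major axis vertical; a² = 144, b² = 80.
Latus rectum length = 2b²/a = 2·80/12 = 40/3.

40/3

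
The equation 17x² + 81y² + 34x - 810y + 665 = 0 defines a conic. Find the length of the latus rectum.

Rearranging, 17(x² + 2x) + 81(y² - 10y) = -665.
Completing the square gives 17(x + 1)² + 81(y - 5)² = -665 + 17 + 2025 = 1377.
Dividing both sides by 1377: (x + 1)²/81 + (y - 5)²/17 = 1
Ellipse, center (-1, 5), major axis horizontal; a² = 81, b² = 17.
Latus rectum length = 2b²/a = 2·17/9 = 34/9.

34/9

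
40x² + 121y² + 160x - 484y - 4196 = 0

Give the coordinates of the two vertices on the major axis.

Group the x- and y-terms: 40(x² + 4x) + 121(y² - 4y) = 4196
Completing the square gives 40(x + 2)² + 121(y - 2)² = 4196 + 160 + 484 = 4840.
Divide through by 4840 to get (x + 2)²/121 + (y - 2)²/40 = 1.
Ellipse, center (-2, 2), major axis horizontal; a² = 121, b² = 40.
a = 11. Vertices at (h ± a, k).

(-13, 2) and (9, 2)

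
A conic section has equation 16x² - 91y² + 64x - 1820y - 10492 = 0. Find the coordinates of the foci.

(-2 - √107, -10) and (-2 + √107, -10)

Collect terms: 16(x² + 4x) -91(y² + 20y) = 10492
Completing the square gives 16(x + 2)² -91(y + 10)² = 10492 + 64 - 9100 = 1456.
Divide by 1456: (x + 2)²/91 - (y + 10)²/16 = 1
Hyperbola, center (-2, -10), transverse axis horizontal; a² = 91, b² = 16.
c² = a² + b² = 91 + 16 = 107, so c = √107.
Foci lie on the horizontal axis through the center: (h ± c, k).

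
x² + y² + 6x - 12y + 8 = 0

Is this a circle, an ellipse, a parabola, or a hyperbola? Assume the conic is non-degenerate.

circle

No xy term. Coefficients of x² and y² are A = 1, C = 1.
A = C (same sign) ⇒ circle.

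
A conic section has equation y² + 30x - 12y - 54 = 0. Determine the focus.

Only y is squared. Complete the square in y: (y - 6)² = -30(x - 3).
Vertex (3, 6); 4p = -30 so p = -15/2. Opens left.
Focus is p units from the vertex along the axis: (h + p, k).

(-9/2, 6)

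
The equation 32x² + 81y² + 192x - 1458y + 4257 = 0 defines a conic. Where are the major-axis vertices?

Group the x- and y-terms: 32(x² + 6x) + 81(y² - 18y) = -4257
Complete the square: 32(x + 3)² + 81(y - 9)² = -4257 + 288 + 6561 = 2592
Dividing both sides by 2592: (x + 3)²/81 + (y - 9)²/32 = 1
Ellipse, center (-3, 9), major axis horizontal; a² = 81, b² = 32.
a = 9. Vertices at (h ± a, k).

(-12, 9) and (6, 9)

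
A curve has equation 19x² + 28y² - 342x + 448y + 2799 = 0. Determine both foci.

Group the x- and y-terms: 19(x² - 18x) + 28(y² + 16y) = -2799
19(x - 9)² + 28(y + 8)² = -2799 + 1539 + 1792 = 532
Divide through by 532 to get (x - 9)²/28 + (y + 8)²/19 = 1.
Ellipse, center (9, -8), major axis horizontal; a² = 28, b² = 19.
c² = a² - b² = 28 - 19 = 9, so c = 3.
Foci lie on the horizontal axis through the center: (h ± c, k).

(6, -8) and (12, -8)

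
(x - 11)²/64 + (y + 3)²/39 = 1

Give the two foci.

Center (11, -3). The larger denominator 64 sits under the x-term, so the major axis is horizontal; a² = 64, b² = 39.
c² = a² - b² = 64 - 39 = 25, so c = 5.
Foci lie on the horizontal axis through the center: (h ± c, k).

(6, -3) and (16, -3)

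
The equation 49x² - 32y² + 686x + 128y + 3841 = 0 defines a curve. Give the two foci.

(-7, -7) and (-7, 11)

Rearranging, 49(x² + 14x) -32(y² - 4y) = -3841.
49(x + 7)² -32(y - 2)² = -3841 + 2401 - 128 = -1568
Divide by -1568: (y - 2)²/49 - (x + 7)²/32 = 1
Hyperbola, center (-7, 2), transverse axis vertical; a² = 49, b² = 32.
c² = a² + b² = 49 + 32 = 81, so c = 9.
Foci lie on the vertical axis through the center: (h, k ± c).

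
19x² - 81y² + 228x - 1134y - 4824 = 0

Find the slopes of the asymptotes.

Group the x- and y-terms: 19(x² + 12x) -81(y² + 14y) = 4824
Complete the square in x and y: 19(x + 6)² -81(y + 7)² = 4824 + 684 - 3969 = 1539
Dividing both sides by 1539: (x + 6)²/81 - (y + 7)²/19 = 1
Hyperbola, center (-6, -7), transverse axis horizontal; a² = 81, b² = 19.
For a horizontal hyperbola the asymptotes have slope ±b/a.
Here that is ±√19/9.

√19/9 and -√19/9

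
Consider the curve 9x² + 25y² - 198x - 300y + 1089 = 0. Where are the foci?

(3, 6) and (19, 6)

Rearranging, 9(x² - 22x) + 25(y² - 12y) = -1089.
Completing the square gives 9(x - 11)² + 25(y - 6)² = -1089 + 1089 + 900 = 900.
Dividing both sides by 900: (x - 11)²/100 + (y - 6)²/36 = 1
Ellipse, center (11, 6), major axis horizontal; a² = 100, b² = 36.
c² = a² - b² = 100 - 36 = 64, so c = 8.
Foci lie on the horizontal axis through the center: (h ± c, k).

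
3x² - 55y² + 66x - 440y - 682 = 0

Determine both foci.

(-11 - √58, -4) and (-11 + √58, -4)

Group: 3(x² + 22x) -55(y² + 8y) = 682
Completing the square gives 3(x + 11)² -55(y + 4)² = 682 + 363 - 880 = 165.
Dividing both sides by 165: (x + 11)²/55 - (y + 4)²/3 = 1
Hyperbola, center (-11, -4), transverse axis horizontal; a² = 55, b² = 3.
c² = a² + b² = 55 + 3 = 58, so c = √58.
Foci lie on the horizontal axis through the center: (h ± c, k).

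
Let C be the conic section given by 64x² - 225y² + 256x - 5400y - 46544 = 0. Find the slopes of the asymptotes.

Collect terms: 64(x² + 4x) -225(y² + 24y) = 46544
Complete the square: 64(x + 2)² -225(y + 12)² = 46544 + 256 - 32400 = 14400
Divide by 14400: (x + 2)²/225 - (y + 12)²/64 = 1
Hyperbola, center (-2, -12), transverse axis horizontal; a² = 225, b² = 64.
For a horizontal hyperbola the asymptotes have slope ±b/a.
Here that is ±8/15.

8/15 and -8/15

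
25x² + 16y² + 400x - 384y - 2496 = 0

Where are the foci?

(-8, 0) and (-8, 24)

Group: 25(x² + 16x) + 16(y² - 24y) = 2496
Complete the square: 25(x + 8)² + 16(y - 12)² = 2496 + 1600 + 2304 = 6400
Divide by 6400: (x + 8)²/256 + (y - 12)²/400 = 1
Ellipse, center (-8, 12), major axis vertical; a² = 400, b² = 256.
c² = a² - b² = 400 - 256 = 144, so c = 12.
Foci lie on the vertical axis through the center: (h, k ± c).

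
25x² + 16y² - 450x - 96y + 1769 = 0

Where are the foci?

Group: 25(x² - 18x) + 16(y² - 6y) = -1769
Completing the square gives 25(x - 9)² + 16(y - 3)² = -1769 + 2025 + 144 = 400.
Dividing both sides by 400: (x - 9)²/16 + (y - 3)²/25 = 1
Ellipse, center (9, 3), major axis vertical; a² = 25, b² = 16.
c² = a² - b² = 25 - 16 = 9, so c = 3.
Foci lie on the vertical axis through the center: (h, k ± c).

(9, 0) and (9, 6)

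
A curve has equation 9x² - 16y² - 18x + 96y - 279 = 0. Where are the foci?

Group: 9(x² - 2x) -16(y² - 6y) = 279
9(x - 1)² -16(y - 3)² = 279 + 9 - 144 = 144
Divide through by 144 to get (x - 1)²/16 - (y - 3)²/9 = 1.
Hyperbola, center (1, 3), transverse axis horizontal; a² = 16, b² = 9.
c² = a² + b² = 16 + 9 = 25, so c = 5.
Foci lie on the horizontal axis through the center: (h ± c, k).

(-4, 3) and (6, 3)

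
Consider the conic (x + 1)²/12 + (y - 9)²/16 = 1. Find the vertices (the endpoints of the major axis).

(-1, 5) and (-1, 13)

Center (-1, 9). The larger denominator 16 sits under the y-term, so the major axis is vertical; a² = 16, b² = 12.
a = 4. Vertices at (h, k ± a).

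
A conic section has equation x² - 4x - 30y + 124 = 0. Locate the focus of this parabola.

(2, 23/2)

Only x is squared. Complete the square in x: (x - 2)² = 30(y - 4).
Vertex (2, 4); 4p = 30 so p = 15/2. Opens up.
Focus is p units from the vertex along the axis: (h, k + p).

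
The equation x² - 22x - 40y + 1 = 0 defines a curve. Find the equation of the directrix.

y = -13

Only x is squared. Complete the square in x: (x - 11)² = 40(y + 3).
Vertex (11, -3); 4p = 40 so p = 10. Opens up.
Directrix is the horizontal line y = k − p = -3 − (10) = -13.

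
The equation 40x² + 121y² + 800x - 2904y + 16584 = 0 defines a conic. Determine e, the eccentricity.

e = 9/11

Collect terms: 40(x² + 20x) + 121(y² - 24y) = -16584
Completing the square gives 40(x + 10)² + 121(y - 12)² = -16584 + 4000 + 17424 = 4840.
Divide through by 4840 to get (x + 10)²/121 + (y - 12)²/40 = 1.
Ellipse, center (-10, 12), major axis horizontal; a² = 121, b² = 40.
c² = a² - b² = 81, so c = 9.
e = c/a = 9/11.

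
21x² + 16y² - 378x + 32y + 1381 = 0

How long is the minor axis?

Collect terms: 21(x² - 18x) + 16(y² + 2y) = -1381
Complete the square in x and y: 21(x - 9)² + 16(y + 1)² = -1381 + 1701 + 16 = 336
Divide through by 336 to get (x - 9)²/16 + (y + 1)²/21 = 1.
Ellipse, center (9, -1), major axis vertical; a² = 21, b² = 16.
b² = 16 so b = 4; the minor axis has length 2b = 8.

8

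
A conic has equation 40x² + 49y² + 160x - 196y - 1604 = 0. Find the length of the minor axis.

4√10

40(x² + 4x) + 49(y² - 4y) = 1604
Completing the square gives 40(x + 2)² + 49(y - 2)² = 1604 + 160 + 196 = 1960.
Divide by 1960: (x + 2)²/49 + (y - 2)²/40 = 1
Ellipse, center (-2, 2), major axis horizontal; a² = 49, b² = 40.
b² = 40 so b = 2√10; the minor axis has length 2b = 4√10.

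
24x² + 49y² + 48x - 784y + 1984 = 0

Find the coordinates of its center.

(-1, 8)

Collect terms: 24(x² + 2x) + 49(y² - 16y) = -1984
Complete the square: 24(x + 1)² + 49(y - 8)² = -1984 + 24 + 3136 = 1176
Divide through by 1176 to get (x + 1)²/49 + (y - 8)²/24 = 1.
Ellipse with center (-1, 8).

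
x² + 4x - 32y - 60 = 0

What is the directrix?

Only x is squared. Complete the square in x: (x + 2)² = 32(y + 2).
Vertex (-2, -2); 4p = 32 so p = 8. Opens up.
Directrix is the horizontal line y = k − p = -2 − (8) = -10.

y = -10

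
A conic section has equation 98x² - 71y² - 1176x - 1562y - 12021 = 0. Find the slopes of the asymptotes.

Collect terms: 98(x² - 12x) -71(y² + 22y) = 12021
Complete the square in x and y: 98(x - 6)² -71(y + 11)² = 12021 + 3528 - 8591 = 6958
Divide through by 6958 to get (x - 6)²/71 - (y + 11)²/98 = 1.
Hyperbola, center (6, -11), transverse axis horizontal; a² = 71, b² = 98.
For a horizontal hyperbola the asymptotes have slope ±b/a.
Here that is ±7√2/√71 = ±7√142/71.

7√142/71 and -7√142/71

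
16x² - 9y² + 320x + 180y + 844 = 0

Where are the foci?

Collect terms: 16(x² + 20x) -9(y² - 20y) = -844
Complete the square in x and y: 16(x + 10)² -9(y - 10)² = -844 + 1600 - 900 = -144
Divide by -144: (y - 10)²/16 - (x + 10)²/9 = 1
Hyperbola, center (-10, 10), transverse axis vertical; a² = 16, b² = 9.
c² = a² + b² = 16 + 9 = 25, so c = 5.
Foci lie on the vertical axis through the center: (h, k ± c).

(-10, 5) and (-10, 15)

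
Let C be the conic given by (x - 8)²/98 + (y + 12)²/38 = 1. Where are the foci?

(8 - 2√15, -12) and (8 + 2√15, -12)

Center (8, -12). The larger denominator 98 sits under the x-term, so the major axis is horizontal; a² = 98, b² = 38.
c² = a² - b² = 98 - 38 = 60, so c = 2√15.
Foci lie on the horizontal axis through the center: (h ± c, k).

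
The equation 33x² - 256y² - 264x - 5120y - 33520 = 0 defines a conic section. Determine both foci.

33(x² - 8x) -256(y² + 20y) = 33520
Completing the square gives 33(x - 4)² -256(y + 10)² = 33520 + 528 - 25600 = 8448.
Divide by 8448: (x - 4)²/256 - (y + 10)²/33 = 1
Hyperbola, center (4, -10), transverse axis horizontal; a² = 256, b² = 33.
c² = a² + b² = 256 + 33 = 289, so c = 17.
Foci lie on the horizontal axis through the center: (h ± c, k).

(-13, -10) and (21, -10)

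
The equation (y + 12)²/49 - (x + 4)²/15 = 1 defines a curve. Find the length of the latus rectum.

30/7

Center (-4, -12). The positive term is the y-term, so the transverse axis is vertical; a² = 49, b² = 15.
Latus rectum length = 2b²/a = 2·15/7 = 30/7.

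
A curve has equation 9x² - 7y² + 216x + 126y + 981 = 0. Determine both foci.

Collect terms: 9(x² + 24x) -7(y² - 18y) = -981
Complete the square in x and y: 9(x + 12)² -7(y - 9)² = -981 + 1296 - 567 = -252
Dividing both sides by -252: (y - 9)²/36 - (x + 12)²/28 = 1
Hyperbola, center (-12, 9), transverse axis vertical; a² = 36, b² = 28.
c² = a² + b² = 36 + 28 = 64, so c = 8.
Foci lie on the vertical axis through the center: (h, k ± c).

(-12, 1) and (-12, 17)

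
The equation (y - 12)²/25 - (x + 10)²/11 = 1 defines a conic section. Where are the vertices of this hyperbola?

Center (-10, 12). The positive term is the y-term, so the transverse axis is vertical; a² = 25, b² = 11.
a = 5. Vertices at (h, k ± a).

(-10, 7) and (-10, 17)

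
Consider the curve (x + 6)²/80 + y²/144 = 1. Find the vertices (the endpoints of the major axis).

Center (-6, 0). The larger denominator 144 sits under the y-term, so the major axis is vertical; a² = 144, b² = 80.
a = 12. Vertices at (h, k ± a).

(-6, -12) and (-6, 12)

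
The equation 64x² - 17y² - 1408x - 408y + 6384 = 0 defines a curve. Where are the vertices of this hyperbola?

(11, -20) and (11, -4)

Group the x- and y-terms: 64(x² - 22x) -17(y² + 24y) = -6384
Complete the square: 64(x - 11)² -17(y + 12)² = -6384 + 7744 - 2448 = -1088
Divide by -1088: (y + 12)²/64 - (x - 11)²/17 = 1
Hyperbola, center (11, -12), transverse axis vertical; a² = 64, b² = 17.
a = 8. Vertices at (h, k ± a).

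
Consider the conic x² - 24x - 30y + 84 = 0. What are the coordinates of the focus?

(12, 11/2)

Only x is squared. Complete the square in x: (x - 12)² = 30(y + 2).
Vertex (12, -2); 4p = 30 so p = 15/2. Opens up.
Focus is p units from the vertex along the axis: (h, k + p).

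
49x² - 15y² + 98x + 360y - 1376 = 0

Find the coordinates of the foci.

(-1, 4) and (-1, 20)

49(x² + 2x) -15(y² - 24y) = 1376
Completing the square gives 49(x + 1)² -15(y - 12)² = 1376 + 49 - 2160 = -735.
Dividing both sides by -735: (y - 12)²/49 - (x + 1)²/15 = 1
Hyperbola, center (-1, 12), transverse axis vertical; a² = 49, b² = 15.
c² = a² + b² = 49 + 15 = 64, so c = 8.
Foci lie on the vertical axis through the center: (h, k ± c).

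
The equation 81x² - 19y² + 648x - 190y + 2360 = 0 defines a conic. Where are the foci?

81(x² + 8x) -19(y² + 10y) = -2360
81(x + 4)² -19(y + 5)² = -2360 + 1296 - 475 = -1539
Divide by -1539: (y + 5)²/81 - (x + 4)²/19 = 1
Hyperbola, center (-4, -5), transverse axis vertical; a² = 81, b² = 19.
c² = a² + b² = 81 + 19 = 100, so c = 10.
Foci lie on the vertical axis through the center: (h, k ± c).

(-4, -15) and (-4, 5)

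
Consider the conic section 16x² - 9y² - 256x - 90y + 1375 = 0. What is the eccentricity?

Rearranging, 16(x² - 16x) -9(y² + 10y) = -1375.
Complete the square in x and y: 16(x - 8)² -9(y + 5)² = -1375 + 1024 - 225 = -576
Divide by -576: (y + 5)²/64 - (x - 8)²/36 = 1
Hyperbola, center (8, -5), transverse axis vertical; a² = 64, b² = 36.
c² = a² + b² = 100, so c = 10.
e = c/a = 10/8 = 5/4.

e = 5/4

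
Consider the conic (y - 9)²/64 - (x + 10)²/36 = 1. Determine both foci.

(-10, -1) and (-10, 19)

Center (-10, 9). The positive term is the y-term, so the transverse axis is vertical; a² = 64, b² = 36.
c² = a² + b² = 64 + 36 = 100, so c = 10.
Foci lie on the vertical axis through the center: (h, k ± c).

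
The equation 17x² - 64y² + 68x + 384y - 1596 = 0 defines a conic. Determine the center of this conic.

(-2, 3)

17(x² + 4x) -64(y² - 6y) = 1596
Complete the square: 17(x + 2)² -64(y - 3)² = 1596 + 68 - 576 = 1088
Dividing both sides by 1088: (x + 2)²/64 - (y - 3)²/17 = 1
Hyperbola with center (-2, 3).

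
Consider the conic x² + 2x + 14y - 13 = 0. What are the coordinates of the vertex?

Only x is squared. Complete the square in x: (x + 1)² = -14(y - 1).
Vertex (-1, 1); 4p = -14 so p = -7/2. Opens down.

(-1, 1)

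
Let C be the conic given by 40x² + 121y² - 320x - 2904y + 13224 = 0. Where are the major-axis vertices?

Rearranging, 40(x² - 8x) + 121(y² - 24y) = -13224.
40(x - 4)² + 121(y - 12)² = -13224 + 640 + 17424 = 4840
Dividing both sides by 4840: (x - 4)²/121 + (y - 12)²/40 = 1
Ellipse, center (4, 12), major axis horizontal; a² = 121, b² = 40.
a = 11. Vertices at (h ± a, k).

(-7, 12) and (15, 12)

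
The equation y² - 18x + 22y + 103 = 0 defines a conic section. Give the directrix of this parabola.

Only y is squared. Complete the square in y: (y + 11)² = 18(x + 1).
Vertex (-1, -11); 4p = 18 so p = 9/2. Opens right.
Directrix is the vertical line x = h − p = -1 − (9/2) = -11/2.

x = -11/2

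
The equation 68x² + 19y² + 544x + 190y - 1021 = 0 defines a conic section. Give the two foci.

68(x² + 8x) + 19(y² + 10y) = 1021
Complete the square in x and y: 68(x + 4)² + 19(y + 5)² = 1021 + 1088 + 475 = 2584
Divide through by 2584 to get (x + 4)²/38 + (y + 5)²/136 = 1.
Ellipse, center (-4, -5), major axis vertical; a² = 136, b² = 38.
c² = a² - b² = 136 - 38 = 98, so c = 7√2.
Foci lie on the vertical axis through the center: (h, k ± c).

(-4, -5 - 7√2) and (-4, -5 + 7√2)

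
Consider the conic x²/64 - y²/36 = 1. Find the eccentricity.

Center (0, 0). The positive term is the x-term, so the transverse axis is horizontal; a² = 64, b² = 36.
c² = a² + b² = 100, so c = 10.
e = c/a = 10/8 = 5/4.

e = 5/4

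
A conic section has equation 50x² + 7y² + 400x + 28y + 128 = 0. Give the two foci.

(-4, -2 - √86) and (-4, -2 + √86)

Group: 50(x² + 8x) + 7(y² + 4y) = -128
Complete the square in x and y: 50(x + 4)² + 7(y + 2)² = -128 + 800 + 28 = 700
Divide by 700: (x + 4)²/14 + (y + 2)²/100 = 1
Ellipse, center (-4, -2), major axis vertical; a² = 100, b² = 14.
c² = a² - b² = 100 - 14 = 86, so c = √86.
Foci lie on the vertical axis through the center: (h, k ± c).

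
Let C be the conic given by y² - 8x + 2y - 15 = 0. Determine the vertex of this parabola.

(-2, -1)

Only y is squared. Complete the square in y: (y + 1)² = 8(x + 2).
Vertex (-2, -1); 4p = 8 so p = 2. Opens right.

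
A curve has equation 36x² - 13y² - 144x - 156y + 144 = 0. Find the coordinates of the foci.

(2, -13) and (2, 1)

Rearranging, 36(x² - 4x) -13(y² + 12y) = -144.
Complete the square: 36(x - 2)² -13(y + 6)² = -144 + 144 - 468 = -468
Divide through by -468 to get (y + 6)²/36 - (x - 2)²/13 = 1.
Hyperbola, center (2, -6), transverse axis vertical; a² = 36, b² = 13.
c² = a² + b² = 36 + 13 = 49, so c = 7.
Foci lie on the vertical axis through the center: (h, k ± c).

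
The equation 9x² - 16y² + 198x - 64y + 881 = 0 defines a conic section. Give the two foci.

Collect terms: 9(x² + 22x) -16(y² + 4y) = -881
Complete the square in x and y: 9(x + 11)² -16(y + 2)² = -881 + 1089 - 64 = 144
Divide by 144: (x + 11)²/16 - (y + 2)²/9 = 1
Hyperbola, center (-11, -2), transverse axis horizontal; a² = 16, b² = 9.
c² = a² + b² = 16 + 9 = 25, so c = 5.
Foci lie on the horizontal axis through the center: (h ± c, k).

(-16, -2) and (-6, -2)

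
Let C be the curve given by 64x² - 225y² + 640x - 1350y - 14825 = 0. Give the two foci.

64(x² + 10x) -225(y² + 6y) = 14825
Complete the square: 64(x + 5)² -225(y + 3)² = 14825 + 1600 - 2025 = 14400
Dividing both sides by 14400: (x + 5)²/225 - (y + 3)²/64 = 1
Hyperbola, center (-5, -3), transverse axis horizontal; a² = 225, b² = 64.
c² = a² + b² = 225 + 64 = 289, so c = 17.
Foci lie on the horizontal axis through the center: (h ± c, k).

(-22, -3) and (12, -3)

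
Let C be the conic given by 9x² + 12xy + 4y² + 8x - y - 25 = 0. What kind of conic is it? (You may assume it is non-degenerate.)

parabola

A = 9, B = 12, C = 4.
Discriminant B² − 4AC = 12² − 4·9·4 = 0.
B² − 4AC = 0 ⇒ parabola.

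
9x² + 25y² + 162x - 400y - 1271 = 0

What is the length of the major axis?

9(x² + 18x) + 25(y² - 16y) = 1271
Complete the square in x and y: 9(x + 9)² + 25(y - 8)² = 1271 + 729 + 1600 = 3600
Divide through by 3600 to get (x + 9)²/400 + (y - 8)²/144 = 1.
Ellipse, center (-9, 8), major axis horizontal; a² = 400, b² = 144.
a² = 400 so a = 20; the major axis has length 2a = 40.

40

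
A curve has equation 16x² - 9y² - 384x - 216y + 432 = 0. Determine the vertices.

Collect terms: 16(x² - 24x) -9(y² + 24y) = -432
Complete the square: 16(x - 12)² -9(y + 12)² = -432 + 2304 - 1296 = 576
Dividing both sides by 576: (x - 12)²/36 - (y + 12)²/64 = 1
Hyperbola, center (12, -12), transverse axis horizontal; a² = 36, b² = 64.
a = 6. Vertices at (h ± a, k).

(6, -12) and (18, -12)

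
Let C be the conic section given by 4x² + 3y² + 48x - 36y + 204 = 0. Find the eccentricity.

e = 1/2

Collect terms: 4(x² + 12x) + 3(y² - 12y) = -204
4(x + 6)² + 3(y - 6)² = -204 + 144 + 108 = 48
Dividing both sides by 48: (x + 6)²/12 + (y - 6)²/16 = 1
Ellipse, center (-6, 6), major axis vertical; a² = 16, b² = 12.
c² = a² - b² = 4, so c = 2.
e = c/a = 2/4 = 1/2.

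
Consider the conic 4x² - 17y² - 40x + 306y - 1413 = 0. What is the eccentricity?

e = √357/17

Collect terms: 4(x² - 10x) -17(y² - 18y) = 1413
Complete the square: 4(x - 5)² -17(y - 9)² = 1413 + 100 - 1377 = 136
Divide by 136: (x - 5)²/34 - (y - 9)²/8 = 1
Hyperbola, center (5, 9), transverse axis horizontal; a² = 34, b² = 8.
c² = a² + b² = 42, so c = √42.
e = c/a = √42/√34 = √357/17.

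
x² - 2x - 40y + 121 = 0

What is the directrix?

y = -7

Only x is squared. Complete the square in x: (x - 1)² = 40(y - 3).
Vertex (1, 3); 4p = 40 so p = 10. Opens up.
Directrix is the horizontal line y = k − p = 3 − (10) = -7.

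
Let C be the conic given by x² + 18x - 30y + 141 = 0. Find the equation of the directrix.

y = -11/2

Only x is squared. Complete the square in x: (x + 9)² = 30(y - 2).
Vertex (-9, 2); 4p = 30 so p = 15/2. Opens up.
Directrix is the horizontal line y = k − p = 2 − (15/2) = -11/2.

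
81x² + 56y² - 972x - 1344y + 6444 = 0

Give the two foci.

Group: 81(x² - 12x) + 56(y² - 24y) = -6444
Completing the square gives 81(x - 6)² + 56(y - 12)² = -6444 + 2916 + 8064 = 4536.
Divide through by 4536 to get (x - 6)²/56 + (y - 12)²/81 = 1.
Ellipse, center (6, 12), major axis vertical; a² = 81, b² = 56.
c² = a² - b² = 81 - 56 = 25, so c = 5.
Foci lie on the vertical axis through the center: (h, k ± c).

(6, 7) and (6, 17)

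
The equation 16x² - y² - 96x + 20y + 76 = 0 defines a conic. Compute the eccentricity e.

Rearranging, 16(x² - 6x) -(y² - 20y) = -76.
16(x - 3)² -(y - 10)² = -76 + 144 - 100 = -32
Divide by -32: (y - 10)²/32 - (x - 3)²/2 = 1
Hyperbola, center (3, 10), transverse axis vertical; a² = 32, b² = 2.
c² = a² + b² = 34, so c = √34.
e = c/a = √34/4√2 = √17/4.

e = √17/4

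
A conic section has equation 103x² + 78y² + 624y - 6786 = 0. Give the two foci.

Group the x- and y-terms: 103x² + 78(y² + 8y) = 6786
Completing the square gives 103x² + 78(y + 4)² = 6786 + 0 + 1248 = 8034.
Dividing both sides by 8034: x²/78 + (y + 4)²/103 = 1
Ellipse, center (0, -4), major axis vertical; a² = 103, b² = 78.
c² = a² - b² = 103 - 78 = 25, so c = 5.
Foci lie on the vertical axis through the center: (h, k ± c).

(0, -9) and (0, 1)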